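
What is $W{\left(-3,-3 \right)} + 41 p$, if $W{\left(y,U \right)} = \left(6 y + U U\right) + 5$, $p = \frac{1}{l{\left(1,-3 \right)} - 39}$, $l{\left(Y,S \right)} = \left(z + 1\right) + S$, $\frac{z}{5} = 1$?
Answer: $- \frac{185}{36} \approx -5.1389$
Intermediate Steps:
$z = 5$ ($z = 5 \cdot 1 = 5$)
$l{\left(Y,S \right)} = 6 + S$ ($l{\left(Y,S \right)} = \left(5 + 1\right) + S = 6 + S$)
$p = - \frac{1}{36}$ ($p = \frac{1}{\left(6 - 3\right) - 39} = \frac{1}{3 - 39} = \frac{1}{-36} = - \frac{1}{36} \approx -0.027778$)
$W{\left(y,U \right)} = 5 + U^{2} + 6 y$ ($W{\left(y,U \right)} = \left(6 y + U^{2}\right) + 5 = \left(U^{2} + 6 y\right) + 5 = 5 + U^{2} + 6 y$)
$W{\left(-3,-3 \right)} + 41 p = \left(5 + \left(-3\right)^{2} + 6 \left(-3\right)\right) + 41 \left(- \frac{1}{36}\right) = \left(5 + 9 - 18\right) - \frac{41}{36} = -4 - \frac{41}{36} = - \frac{185}{36}$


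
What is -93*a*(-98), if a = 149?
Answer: 1357986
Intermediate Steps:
-93*a*(-98) = -93*149*(-98) = -13857*(-98) = 1357986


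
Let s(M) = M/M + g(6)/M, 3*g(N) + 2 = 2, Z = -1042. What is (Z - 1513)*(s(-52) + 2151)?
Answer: -5498360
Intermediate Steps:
g(N) = 0 (g(N) = -2/3 + (1/3)*2 = -2/3 + 2/3 = 0)
s(M) = 1 (s(M) = M/M + 0/M = 1 + 0 = 1)
(Z - 1513)*(s(-52) + 2151) = (-1042 - 1513)*(1 + 2151) = -2555*2152 = -5498360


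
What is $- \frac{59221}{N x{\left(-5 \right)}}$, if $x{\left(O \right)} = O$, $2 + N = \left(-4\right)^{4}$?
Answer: $\frac{59221}{1270} \approx 46.631$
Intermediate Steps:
$N = 254$ ($N = -2 + \left(-4\right)^{4} = -2 + 256 = 254$)
$- \frac{59221}{N x{\left(-5 \right)}} = - \frac{59221}{254 \left(-5\right)} = - \frac{59221}{-1270} = \left(-59221\right) \left(- \frac{1}{1270}\right) = \frac{59221}{1270}$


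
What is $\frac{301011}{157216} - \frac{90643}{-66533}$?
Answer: $\frac{34277694751}{10460052128} \approx 3.277$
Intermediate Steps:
$\frac{301011}{157216} - \frac{90643}{-66533} = 301011 \cdot \frac{1}{157216} - - \frac{90643}{66533} = \frac{301011}{157216} + \frac{90643}{66533} = \frac{34277694751}{10460052128}$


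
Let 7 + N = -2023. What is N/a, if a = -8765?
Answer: 406/1753 ≈ 0.23160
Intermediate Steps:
N = -2030 (N = -7 - 2023 = -2030)
N/a = -2030/(-8765) = -2030*(-1/8765) = 406/1753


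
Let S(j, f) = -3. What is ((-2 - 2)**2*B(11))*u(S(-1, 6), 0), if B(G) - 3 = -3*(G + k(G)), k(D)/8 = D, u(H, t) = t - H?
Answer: -14112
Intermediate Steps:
k(D) = 8*D
B(G) = 3 - 27*G (B(G) = 3 - 3*(G + 8*G) = 3 - 27*G)
((-2 - 2)**2*B(11))*u(S(-1, 6), 0) = ((-2 - 2)**2*(3 - 27*11))*(0 - 1*(-3)) = ((-4)**2*(3 - 297))*(0 + 3) = (16*(-294))*3 = -4704*3 = -14112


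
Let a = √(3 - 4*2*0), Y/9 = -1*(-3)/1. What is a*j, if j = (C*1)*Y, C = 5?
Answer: 135*√3 ≈ 233.83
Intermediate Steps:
Y = 27 (Y = 9*(-1*(-3)/1) = 9*(3*1) = 9*3 = 27)
a = √3 (a = √(3 - 8*0) = √(3 + 0) = √3 ≈ 1.7320)
j = 135 (j = (5*1)*27 = 5*27 = 135)
a*j = √3*135 = 135*√3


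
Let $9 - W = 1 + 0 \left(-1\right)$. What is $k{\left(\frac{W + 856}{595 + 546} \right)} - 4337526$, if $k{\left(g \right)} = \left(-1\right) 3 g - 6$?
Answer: $- \frac{4949126604}{1141} \approx -4.3375 \cdot 10^{6}$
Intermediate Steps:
$W = 8$ ($W = 9 - \left(1 + 0 \left(-1\right)\right) = 9 - \left(1 + 0\right) = 9 - 1 = 8$)
$k{\left(g \right)} = -6 - 3 g$ ($k{\left(g \right)} = - 3 g - 6 = -6 - 3 g$)
$k{\left(\frac{W + 856}{595 + 546} \right)} - 4337526 = \left(-6 - 3 \frac{8 + 856}{595 + 546}\right) - 4337526 = \left(-6 - 3 \cdot \frac{864}{1141}\right) - 4337526 = \left(-6 - 3 \cdot 864 \cdot \frac{1}{1141}\right) - 4337526 = \left(-6 - \frac{2592}{1141}\right) - 4337526 = - \frac{9438}{1141} - 4337526 = - \frac{4949126604}{1141}$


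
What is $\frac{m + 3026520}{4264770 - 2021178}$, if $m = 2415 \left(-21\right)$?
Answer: $\frac{2345}{1768} \approx 1.3264$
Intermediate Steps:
$m = -50715$
$\frac{m + 3026520}{4264770 - 2021178} = \frac{-50715 + 3026520}{4264770 - 2021178} = \frac{2975805}{2243592} = 2975805 \cdot \frac{1}{2243592} = \frac{2345}{1768}$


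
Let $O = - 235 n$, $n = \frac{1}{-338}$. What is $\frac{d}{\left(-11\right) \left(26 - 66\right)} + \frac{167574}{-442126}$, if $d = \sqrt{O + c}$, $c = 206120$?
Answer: $- \frac{83787}{221063} + \frac{\sqrt{139337590}}{11440} \approx 0.65281$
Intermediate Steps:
$n = - \frac{1}{338} \approx -0.0029586$
$O = \frac{235}{338}$ ($O = \left(-235\right) \left(- \frac{1}{338}\right) = \frac{235}{338} \approx 0.69527$)
$d = \frac{\sqrt{139337590}}{26}$ ($d = \sqrt{\frac{235}{338} + 206120} = \sqrt{\frac{69668795}{338}} = \frac{\sqrt{139337590}}{26} \approx 454.01$)
$\frac{d}{\left(-11\right) \left(26 - 66\right)} + \frac{167574}{-442126} = \frac{\frac{1}{26} \sqrt{139337590}}{\left(-11\right) \left(26 - 66\right)} + \frac{167574}{-442126} = \frac{\frac{1}{26} \sqrt{139337590}}{\left(-11\right) \left(-40\right)} + 167574 \left(- \frac{1}{442126}\right) = \frac{\frac{1}{26} \sqrt{139337590}}{440} - \frac{83787}{221063} = \frac{\sqrt{139337590}}{26} \cdot \frac{1}{440} - \frac{83787}{221063} = \frac{\sqrt{139337590}}{11440} - \frac{83787}{221063} = - \frac{83787}{221063} + \frac{\sqrt{139337590}}{11440}$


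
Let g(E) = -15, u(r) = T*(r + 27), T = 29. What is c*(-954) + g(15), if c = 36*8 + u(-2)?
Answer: -966417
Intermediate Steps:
u(r) = 783 + 29*r (u(r) = 29*(r + 27) = 29*(27 + r) = 783 + 29*r)
c = 1013 (c = 36*8 + (783 + 29*(-2)) = 288 + (783 - 58) = 288 + 725 = 1013)
c*(-954) + g(15) = 1013*(-954) - 15 = -966402 - 15 = -966417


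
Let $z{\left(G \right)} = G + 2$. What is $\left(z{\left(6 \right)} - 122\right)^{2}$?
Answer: $12996$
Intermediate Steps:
$z{\left(G \right)} = 2 + G$
$\left(z{\left(6 \right)} - 122\right)^{2} = \left(\left(2 + 6\right) - 122\right)^{2} = \left(8 - 122\right)^{2} = \left(-114\right)^{2} = 12996$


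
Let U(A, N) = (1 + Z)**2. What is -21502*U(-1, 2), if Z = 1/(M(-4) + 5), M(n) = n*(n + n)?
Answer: -31048888/1369 ≈ -22680.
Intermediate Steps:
M(n) = 2*n**2 (M(n) = n*(2*n) = 2*n**2)
Z = 1/37 (Z = 1/(2*(-4)**2 + 5) = 1/(2*16 + 5) = 1/(32 + 5) = 1/37 ≈ 0.027027)
U(A, N) = 1444/1369 (U(A, N) = (1 + 1/37)**2 = (38/37)**2 = 1444/1369)
-21502*U(-1, 2) = -21502*1444/1369 = -31048888/1369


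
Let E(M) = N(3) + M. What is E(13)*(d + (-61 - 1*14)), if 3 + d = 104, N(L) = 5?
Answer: 468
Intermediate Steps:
E(M) = 5 + M
d = 101 (d = -3 + 104 = 101)
E(13)*(d + (-61 - 1*14)) = (5 + 13)*(101 + (-61 - 1*14)) = 18*(101 + (-61 - 14)) = 18*(101 - 75) = 18*26 = 468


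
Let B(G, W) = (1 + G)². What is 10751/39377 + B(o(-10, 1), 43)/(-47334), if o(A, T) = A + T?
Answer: 19475681/71687343 ≈ 0.27168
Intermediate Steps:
10751/39377 + B(o(-10, 1), 43)/(-47334) = 10751/39377 + (1 + (-10 + 1))²/(-47334) = 10751*(1/39377) + (1 - 9)²*(-1/47334) = 827/3029 + (-8)²*(-1/47334) = 827/3029 + 64*(-1/47334) = 827/3029 - 32/23667 = 19475681/71687343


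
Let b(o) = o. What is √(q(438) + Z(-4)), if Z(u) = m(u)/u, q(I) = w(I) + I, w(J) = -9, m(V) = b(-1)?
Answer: √1717/2 ≈ 20.718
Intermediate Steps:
m(V) = -1
q(I) = -9 + I
Z(u) = -1/u
√(q(438) + Z(-4)) = √((-9 + 438) - 1/(-4)) = √(429 - 1*(-¼)) = √(429 + ¼) = √(1717/4) = √1717/2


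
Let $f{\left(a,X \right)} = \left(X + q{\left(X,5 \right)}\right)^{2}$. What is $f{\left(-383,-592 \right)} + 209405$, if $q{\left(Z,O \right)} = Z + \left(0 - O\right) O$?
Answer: $1671086$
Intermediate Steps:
$q{\left(Z,O \right)} = Z - O^{2}$ ($q{\left(Z,O \right)} = Z + - O O = Z - O^{2}$)
$f{\left(a,X \right)} = \left(-25 + 2 X\right)^{2}$ ($f{\left(a,X \right)} = \left(X + \left(X - 5^{2}\right)\right)^{2} = \left(X + \left(X - 25\right)\right)^{2} = \left(X + \left(-25 + X\right)\right)^{2} = \left(-25 + 2 X\right)^{2}$)
$f{\left(-383,-592 \right)} + 209405 = \left(-25 + 2 \left(-592\right)\right)^{2} + 209405 = \left(-25 - 1184\right)^{2} + 209405 = \left(-1209\right)^{2} + 209405 = 1461681 + 209405 = 1671086$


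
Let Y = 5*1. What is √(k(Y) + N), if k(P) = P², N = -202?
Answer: I*√177 ≈ 13.304*I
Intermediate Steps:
Y = 5
√(k(Y) + N) = √(5² - 202) = √(25 - 202) = √(-177) = I*√177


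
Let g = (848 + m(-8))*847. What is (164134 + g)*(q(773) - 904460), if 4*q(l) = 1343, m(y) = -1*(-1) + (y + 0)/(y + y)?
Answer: -6391511094537/8 ≈ -7.9894e+11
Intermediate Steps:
m(y) = 3/2 (m(y) = 1 + y/((2*y)) = 1 + y*(1/(2*y)) = 1 + ½ = 3/2)
q(l) = 1343/4 (q(l) = (¼)*1343 = 1343/4)
g = 1439053/2 (g = (848 + 3/2)*847 = (1699/2)*847 = 1439053/2 ≈ 7.1953e+5)
(164134 + g)*(q(773) - 904460) = (164134 + 1439053/2)*(1343/4 - 904460) = (1767321/2)*(-3616497/4) = -6391511094537/8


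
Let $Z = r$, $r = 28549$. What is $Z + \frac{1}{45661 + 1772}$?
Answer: $\frac{1354164718}{47433} \approx 28549.0$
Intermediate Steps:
$Z = 28549$
$Z + \frac{1}{45661 + 1772} = 28549 + \frac{1}{45661 + 1772} = 28549 + \frac{1}{47433} = \frac{1354164718}{47433}$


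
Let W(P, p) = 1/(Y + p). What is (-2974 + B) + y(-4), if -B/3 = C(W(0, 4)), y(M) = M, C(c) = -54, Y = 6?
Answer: -2816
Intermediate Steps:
W(P, p) = 1/(6 + p)
B = 162 (B = -3*(-54) = 162)
(-2974 + B) + y(-4) = (-2974 + 162) - 4 = -2812 - 4 = -2816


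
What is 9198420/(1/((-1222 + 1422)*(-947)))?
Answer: -1742180748000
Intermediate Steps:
9198420/(1/((-1222 + 1422)*(-947))) = 9198420/(1/(200*(-947))) = 9198420/(1/(-189400)) = 9198420/(-1/189400) = 9198420*(-189400) = -1742180748000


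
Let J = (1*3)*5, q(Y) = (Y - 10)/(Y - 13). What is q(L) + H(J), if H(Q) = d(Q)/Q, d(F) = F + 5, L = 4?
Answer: 2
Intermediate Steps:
d(F) = 5 + F
q(Y) = (-10 + Y)/(-13 + Y)
J = 15 (J = 3*5 = 15)
H(Q) = (5 + Q)/Q
q(L) + H(J) = (-10 + 4)/(-13 + 4) + (5 + 15)/15 = -6/(-9) + (1/15)*20 = -⅑*(-6) + 4/3 = ⅔ + 4/3 = 2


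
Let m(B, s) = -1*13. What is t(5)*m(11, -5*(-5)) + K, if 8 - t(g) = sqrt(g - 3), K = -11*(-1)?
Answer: -93 + 13*sqrt(2) ≈ -74.615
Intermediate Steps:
K = 11
t(g) = 8 - sqrt(-3 + g) (t(g) = 8 - sqrt(g - 3) = 8 - sqrt(-3 + g))
m(B, s) = -13
t(5)*m(11, -5*(-5)) + K = (8 - sqrt(-3 + 5))*(-13) + 11 = (8 - sqrt(2))*(-13) + 11 = (-104 + 13*sqrt(2)) + 11 = -93 + 13*sqrt(2)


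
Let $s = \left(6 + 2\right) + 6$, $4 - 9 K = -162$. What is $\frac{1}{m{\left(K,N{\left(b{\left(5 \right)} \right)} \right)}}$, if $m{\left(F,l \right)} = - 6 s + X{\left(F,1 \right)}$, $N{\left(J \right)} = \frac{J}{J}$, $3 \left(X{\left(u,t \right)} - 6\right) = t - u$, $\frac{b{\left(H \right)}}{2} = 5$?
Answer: $- \frac{27}{2263} \approx -0.011931$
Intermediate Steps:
$b{\left(H \right)} = 10$ ($b{\left(H \right)} = 2 \cdot 5 = 10$)
$X{\left(u,t \right)} = 6 - \frac{u}{3} + \frac{t}{3}$ ($X{\left(u,t \right)} = 6 + \frac{t - u}{3} = 6 + \left(- \frac{u}{3} + \frac{t}{3}\right) = 6 - \frac{u}{3} + \frac{t}{3}$)
$K = \frac{166}{9}$ ($K = \frac{4}{9} - -18 = \frac{4}{9} + 18 = \frac{166}{9} \approx 18.444$)
$N{\left(J \right)} = 1$
$s = 14$ ($s = 8 + 6 = 14$)
$m{\left(F,l \right)} = - \frac{233}{3} - \frac{F}{3}$ ($m{\left(F,l \right)} = \left(-6\right) 14 + \left(6 - \frac{F}{3} + \frac{1}{3} \cdot 1\right) = -84 + \left(6 - \frac{F}{3} + \frac{1}{3}\right) = -84 - \left(- \frac{19}{3} + \frac{F}{3}\right) = - \frac{233}{3} - \frac{F}{3}$)
$\frac{1}{m{\left(K,N{\left(b{\left(5 \right)} \right)} \right)}} = \frac{1}{- \frac{233}{3} - \frac{166}{27}} = \frac{1}{- \frac{2263}{27}} = - \frac{27}{2263}$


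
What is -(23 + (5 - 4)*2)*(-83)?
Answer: 2075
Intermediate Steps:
-(23 + (5 - 4)*2)*(-83) = -(23 + 1*2)*(-83) = -(23 + 2)*(-83) = -25*(-83) = -1*(-2075) = 2075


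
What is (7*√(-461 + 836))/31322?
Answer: 35*√15/31322 ≈ 0.0043278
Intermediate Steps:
(7*√(-461 + 836))/31322 = (7*√375)*(1/31322) = (7*(5*√15))*(1/31322) = (35*√15)*(1/31322) = 35*√15/31322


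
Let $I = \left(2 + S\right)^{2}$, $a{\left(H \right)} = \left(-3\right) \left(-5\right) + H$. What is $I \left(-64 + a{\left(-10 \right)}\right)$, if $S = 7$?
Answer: $-4779$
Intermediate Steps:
$a{\left(H \right)} = 15 + H$
$I = 81$ ($I = \left(2 + 7\right)^{2} = 9^{2} = 81$)
$I \left(-64 + a{\left(-10 \right)}\right) = 81 \left(-64 + \left(15 - 10\right)\right) = 81 \left(-64 + 5\right) = 81 \left(-59\right) = -4779$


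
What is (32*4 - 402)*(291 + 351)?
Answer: -175908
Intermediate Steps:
(32*4 - 402)*(291 + 351) = (128 - 402)*642 = -274*642 = -175908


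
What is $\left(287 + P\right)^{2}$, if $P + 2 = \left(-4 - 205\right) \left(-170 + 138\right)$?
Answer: $48622729$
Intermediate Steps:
$P = 6686$ ($P = -2 + \left(-4 - 205\right) \left(-170 + 138\right) = -2 - -6688 = -2 + 6688 = 6686$)
$\left(287 + P\right)^{2} = \left(287 + 6686\right)^{2} = 6973^{2} = 48622729$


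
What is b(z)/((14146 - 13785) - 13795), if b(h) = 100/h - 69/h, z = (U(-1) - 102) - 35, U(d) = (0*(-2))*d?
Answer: 31/1840458 ≈ 1.6844e-5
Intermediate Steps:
U(d) = 0 (U(d) = 0*d = 0)
z = -137 (z = (0 - 102) - 35 = -102 - 35 = -137)
b(h) = 31/h
b(z)/((14146 - 13785) - 13795) = (31/(-137))/((14146 - 13785) - 13795) = (31*(-1/137))/(361 - 13795) = -31/137/(-13434) = -31/137*(-1/13434) = 31/1840458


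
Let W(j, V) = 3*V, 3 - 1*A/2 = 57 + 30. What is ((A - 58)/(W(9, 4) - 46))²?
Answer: 12769/289 ≈ 44.183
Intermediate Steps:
A = -168 (A = 6 - 2*(57 + 30) = 6 - 2*87 = 6 - 174 = -168)
((A - 58)/(W(9, 4) - 46))² = ((-168 - 58)/(3*4 - 46))² = (-226/(12 - 46))² = (-226/(-34))² = (-226*(-1/34))² = (113/17)² = 12769/289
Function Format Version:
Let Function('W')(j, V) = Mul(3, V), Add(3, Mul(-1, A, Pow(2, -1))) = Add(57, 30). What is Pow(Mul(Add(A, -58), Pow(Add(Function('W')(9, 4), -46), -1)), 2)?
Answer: Rational(12769, 289) ≈ 44.183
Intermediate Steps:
A = -168 (A = Add(6, Mul(-2, Add(57, 30))) = Add(6, Mul(-2, 87)) = Add(6, -174) = -168)
Pow(Mul(Add(A, -58), Pow(Add(Function('W')(9, 4), -46), -1)), 2) = Pow(Mul(Add(-168, -58), Pow(Add(Mul(3, 4), -46), -1)), 2) = Pow(Mul(-226, Pow(Add(12, -46), -1)), 2) = Pow(Mul(-226, Pow(-34, -1)), 2) = Pow(Mul(-226, Rational(-1, 34)), 2) = Pow(Rational(113, 17), 2) = Rational(12769, 289)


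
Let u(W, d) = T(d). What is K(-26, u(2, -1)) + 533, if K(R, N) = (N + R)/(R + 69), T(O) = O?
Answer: 22892/43 ≈ 532.37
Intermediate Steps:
u(W, d) = d
K(R, N) = (N + R)/(69 + R)
K(-26, u(2, -1)) + 533 = (-1 - 26)/(69 - 26) + 533 = -27/43 + 533 = 22892/43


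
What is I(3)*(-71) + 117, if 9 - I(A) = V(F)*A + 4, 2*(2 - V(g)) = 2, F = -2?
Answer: -25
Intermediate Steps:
V(g) = 1 (V(g) = 2 - ½*2 = 2 - 1 = 1)
I(A) = 5 - A (I(A) = 9 - (1*A + 4) = 9 - (A + 4) = 9 - (4 + A) = 9 + (-4 - A) = 5 - A)
I(3)*(-71) + 117 = (5 - 1*3)*(-71) + 117 = (5 - 3)*(-71) + 117 = 2*(-71) + 117 = -142 + 117 = -25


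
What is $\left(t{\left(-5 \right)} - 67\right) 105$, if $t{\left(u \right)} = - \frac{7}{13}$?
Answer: $- \frac{92190}{13} \approx -7091.5$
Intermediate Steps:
$t{\left(u \right)} = - \frac{7}{13}$ ($t{\left(u \right)} = \left(-7\right) \frac{1}{13} = - \frac{7}{13}$)
$\left(t{\left(-5 \right)} - 67\right) 105 = \left(- \frac{7}{13} - 67\right) 105 = \left(- \frac{878}{13}\right) 105 = - \frac{92190}{13}$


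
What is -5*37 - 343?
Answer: -528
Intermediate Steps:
-5*37 - 343 = -185 - 343 = -528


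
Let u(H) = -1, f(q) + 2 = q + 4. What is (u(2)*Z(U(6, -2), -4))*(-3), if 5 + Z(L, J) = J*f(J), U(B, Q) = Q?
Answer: 9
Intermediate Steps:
f(q) = 2 + q (f(q) = -2 + (q + 4) = -2 + (4 + q) = 2 + q)
Z(L, J) = -5 + J*(2 + J)
(u(2)*Z(U(6, -2), -4))*(-3) = -(-5 - 4*(2 - 4))*(-3) = -(-5 - 4*(-2))*(-3) = -(-5 + 8)*(-3) = -1*3*(-3) = -3*(-3) = 9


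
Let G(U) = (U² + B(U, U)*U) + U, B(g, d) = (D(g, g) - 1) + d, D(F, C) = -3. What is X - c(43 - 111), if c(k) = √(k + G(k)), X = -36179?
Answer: -36179 - 2*√2346 ≈ -36276.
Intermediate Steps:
B(g, d) = -4 + d (B(g, d) = (-3 - 1) + d = -4 + d)
G(U) = U + U² + U*(-4 + U) (G(U) = (U² + (-4 + U)*U) + U = (U² + U*(-4 + U)) + U = U + U² + U*(-4 + U))
c(k) = √(k + k*(-3 + 2*k))
X - c(43 - 111) = -36179 - √2*√((43 - 111)*(-1 + (43 - 111))) = -36179 - √2*√(-68*(-1 - 68)) = -36179 - √2*√(-68*(-69)) = -36179 - √2*√4692 = -36179 - √2*2*√1173 = -36179 - 2*√2346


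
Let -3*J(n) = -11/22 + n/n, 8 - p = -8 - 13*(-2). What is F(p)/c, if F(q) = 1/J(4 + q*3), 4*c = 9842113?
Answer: -24/9842113 ≈ -2.4385e-6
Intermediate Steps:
c = 9842113/4 (c = (¼)*9842113 = 9842113/4 ≈ 2.4605e+6)
p = -10 (p = 8 - (-8 - 13*(-2)) = 8 - (-8 + 26) = 8 - 1*18 = 8 - 18 = -10)
J(n) = -⅙ (J(n) = -(-11/22 + n/n)/3 = -(-11*1/22 + 1)/3 = -(-½ + 1)/3 = -⅓*½ = -⅙)
F(q) = -6 (F(q) = 1/(-⅙) = -6)
F(p)/c = -6/9842113/4 = -6*4/9842113 = -24/9842113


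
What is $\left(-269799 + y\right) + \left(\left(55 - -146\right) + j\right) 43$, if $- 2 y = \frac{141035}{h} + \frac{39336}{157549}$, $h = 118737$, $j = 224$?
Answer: $- \frac{9410493314890271}{37413791226} \approx -2.5152 \cdot 10^{5}$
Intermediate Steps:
$y = - \frac{26890561847}{37413791226}$ ($y = - \frac{\frac{141035}{118737} + \frac{39336}{157549}}{2} = \left(- \frac{1}{2}\right) \frac{26890561847}{18706895613} = - \frac{26890561847}{37413791226} \approx -0.71873$)
$\left(-269799 + y\right) + \left(\left(55 - -146\right) + j\right) 43 = \left(-269799 - \frac{26890561847}{37413791226}\right) + \left(\left(55 - -146\right) + 224\right) 43 = - \frac{10094230349545421}{37413791226} + \left(\left(55 + 146\right) + 224\right) 43 = - \frac{10094230349545421}{37413791226} + \left(201 + 224\right) 43 = - \frac{10094230349545421}{37413791226} + 425 \cdot 43 = - \frac{10094230349545421}{37413791226} + 18275 = - \frac{9410493314890271}{37413791226}$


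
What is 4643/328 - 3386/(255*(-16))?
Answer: 626689/41820 ≈ 14.985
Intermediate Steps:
4643/328 - 3386/(255*(-16)) = 4643*(1/328) - 3386/(-4080) = 4643/328 - 3386*(-1/4080) = 4643/328 + 1693/2040 = 626689/41820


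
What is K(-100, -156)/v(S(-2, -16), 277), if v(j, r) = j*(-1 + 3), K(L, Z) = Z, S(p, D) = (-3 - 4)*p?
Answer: -39/7 ≈ -5.5714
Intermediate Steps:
S(p, D) = -7*p
v(j, r) = 2*j (v(j, r) = j*2 = 2*j)
K(-100, -156)/v(S(-2, -16), 277) = -156/(2*(-7*(-2))) = -156/(2*14) = -156/28 = -156*1/28 = -39/7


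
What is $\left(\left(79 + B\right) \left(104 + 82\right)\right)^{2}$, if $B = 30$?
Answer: $411035076$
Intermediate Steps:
$\left(\left(79 + B\right) \left(104 + 82\right)\right)^{2} = \left(\left(79 + 30\right) \left(104 + 82\right)\right)^{2} = \left(109 \cdot 186\right)^{2} = 20274^{2} = 411035076$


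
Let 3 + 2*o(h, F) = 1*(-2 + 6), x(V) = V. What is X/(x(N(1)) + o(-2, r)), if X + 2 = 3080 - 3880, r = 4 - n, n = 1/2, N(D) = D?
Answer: -1604/3 ≈ -534.67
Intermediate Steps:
n = 1/2 ≈ 0.50000
r = 7/2 (r = 4 - 1*1/2 = 4 - 1/2 = 7/2 ≈ 3.5000)
o(h, F) = 1/2 (o(h, F) = -3/2 + (1*(-2 + 6))/2 = -3/2 + (1*4)/2 = -3/2 + (1/2)*4 = -3/2 + 2 = 1/2)
X = -802 (X = -2 + (3080 - 3880) = -2 - 800 = -802)
X/(x(N(1)) + o(-2, r)) = -802/(1 + 1/2) = -802/(3/2) = (2/3)*(-802) = -1604/3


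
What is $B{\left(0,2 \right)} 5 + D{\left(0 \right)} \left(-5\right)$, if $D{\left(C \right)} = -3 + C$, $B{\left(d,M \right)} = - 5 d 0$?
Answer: $15$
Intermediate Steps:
$B{\left(d,M \right)} = 0$
$B{\left(0,2 \right)} 5 + D{\left(0 \right)} \left(-5\right) = 0 \cdot 5 + \left(-3 + 0\right) \left(-5\right) = 0 - -15 = 0 + 15 = 15$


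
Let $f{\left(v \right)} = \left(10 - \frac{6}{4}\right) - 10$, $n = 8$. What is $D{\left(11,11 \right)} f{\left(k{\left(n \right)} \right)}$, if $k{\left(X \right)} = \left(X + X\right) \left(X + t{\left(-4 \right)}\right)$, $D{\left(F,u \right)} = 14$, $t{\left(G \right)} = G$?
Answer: $-21$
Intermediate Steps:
$k{\left(X \right)} = 2 X \left(-4 + X\right)$ ($k{\left(X \right)} = \left(X + X\right) \left(X - 4\right) = 2 X \left(-4 + X\right)$)
$f{\left(v \right)} = - \frac{3}{2}$ ($f{\left(v \right)} = \left(10 - \frac{3}{2}\right) - 10 = \frac{17}{2} - 10 = - \frac{3}{2}$)
$D{\left(11,11 \right)} f{\left(k{\left(n \right)} \right)} = 14 \left(- \frac{3}{2}\right) = -21$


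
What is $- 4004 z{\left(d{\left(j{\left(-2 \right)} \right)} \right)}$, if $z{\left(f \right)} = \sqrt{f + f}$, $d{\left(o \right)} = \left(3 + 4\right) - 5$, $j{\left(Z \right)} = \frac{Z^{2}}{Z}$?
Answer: $-8008$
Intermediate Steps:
$j{\left(Z \right)} = Z$
$d{\left(o \right)} = 2$ ($d{\left(o \right)} = 7 - 5 = 2$)
$z{\left(f \right)} = \sqrt{2} \sqrt{f}$ ($z{\left(f \right)} = \sqrt{2 f} = \sqrt{2} \sqrt{f}$)
$- 4004 z{\left(d{\left(j{\left(-2 \right)} \right)} \right)} = - 4004 \sqrt{2} \sqrt{2} = \left(-4004\right) 2 = -8008$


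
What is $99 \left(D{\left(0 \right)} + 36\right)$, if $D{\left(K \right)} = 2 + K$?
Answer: $3762$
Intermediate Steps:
$99 \left(D{\left(0 \right)} + 36\right) = 99 \left(\left(2 + 0\right) + 36\right) = 99 \left(2 + 36\right) = 99 \cdot 38 = 3762$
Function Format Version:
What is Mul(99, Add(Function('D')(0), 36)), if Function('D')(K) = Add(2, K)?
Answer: 3762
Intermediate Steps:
Mul(99, Add(Function('D')(0), 36)) = Mul(99, Add(Add(2, 0), 36)) = Mul(99, Add(2, 36)) = Mul(99, 38) = 3762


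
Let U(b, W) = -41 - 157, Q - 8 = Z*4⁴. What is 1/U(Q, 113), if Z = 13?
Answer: -1/198 ≈ -0.0050505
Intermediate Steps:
Q = 3336 (Q = 8 + 13*4⁴ = 8 + 13*256 = 8 + 3328 = 3336)
U(b, W) = -198
1/U(Q, 113) = 1/(-198) = -1/198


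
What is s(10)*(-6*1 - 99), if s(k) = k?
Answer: -1050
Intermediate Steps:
s(10)*(-6*1 - 99) = 10*(-6*1 - 99) = 10*(-6 - 99) = 10*(-105) = -1050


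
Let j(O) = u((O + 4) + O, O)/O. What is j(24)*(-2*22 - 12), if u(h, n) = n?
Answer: -56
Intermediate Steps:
j(O) = 1 (j(O) = O/O = 1)
j(24)*(-2*22 - 12) = 1*(-2*22 - 12) = 1*(-44 - 12) = 1*(-56) = -56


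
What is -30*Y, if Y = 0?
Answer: 0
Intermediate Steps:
-30*Y = -30*0 = 0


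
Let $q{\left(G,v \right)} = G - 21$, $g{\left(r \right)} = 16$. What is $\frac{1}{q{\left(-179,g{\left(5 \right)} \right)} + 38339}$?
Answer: $\frac{1}{38139} \approx 2.622 \cdot 10^{-5}$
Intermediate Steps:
$q{\left(G,v \right)} = -21 + G$
$\frac{1}{q{\left(-179,g{\left(5 \right)} \right)} + 38339} = \frac{1}{\left(-21 - 179\right) + 38339} = \frac{1}{-200 + 38339} = \frac{1}{38139}$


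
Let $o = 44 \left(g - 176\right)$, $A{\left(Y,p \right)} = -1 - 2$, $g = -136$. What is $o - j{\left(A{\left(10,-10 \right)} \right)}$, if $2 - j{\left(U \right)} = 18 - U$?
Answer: $-13709$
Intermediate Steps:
$A{\left(Y,p \right)} = -3$
$j{\left(U \right)} = -16 + U$ ($j{\left(U \right)} = 2 - \left(18 - U\right) = 2 + \left(-18 + U\right) = -16 + U$)
$o = -13728$ ($o = 44 \left(-136 - 176\right) = 44 \left(-312\right) = -13728$)
$o - j{\left(A{\left(10,-10 \right)} \right)} = -13728 - \left(-16 - 3\right) = -13728 - -19 = -13728 + 19 = -13709$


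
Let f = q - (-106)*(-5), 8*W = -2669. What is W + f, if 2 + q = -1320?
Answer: -17485/8 ≈ -2185.6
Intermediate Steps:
W = -2669/8 (W = (⅛)*(-2669) = -2669/8 ≈ -333.63)
q = -1322 (q = -2 - 1320 = -1322)
f = -1852 (f = -1322 - (-106)*(-5) = -1322 - 1*530 = -1322 - 530 = -1852)
W + f = -2669/8 - 1852 = -17485/8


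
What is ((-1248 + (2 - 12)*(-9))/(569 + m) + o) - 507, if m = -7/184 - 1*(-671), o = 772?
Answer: 20082491/76051 ≈ 264.07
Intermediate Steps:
m = 123457/184 (m = -7*1/184 + 671 = -7/184 + 671 = 123457/184 ≈ 670.96)
((-1248 + (2 - 12)*(-9))/(569 + m) + o) - 507 = ((-1248 + (2 - 12)*(-9))/(569 + 123457/184) + 772) - 507 = ((-1248 - 10*(-9))/(228153/184) + 772) - 507 = ((-1248 + 90)*(184/228153) + 772) - 507 = (-1158*184/228153 + 772) - 507 = (-71024/76051 + 772) - 507 = 58640348/76051 - 507 = 20082491/76051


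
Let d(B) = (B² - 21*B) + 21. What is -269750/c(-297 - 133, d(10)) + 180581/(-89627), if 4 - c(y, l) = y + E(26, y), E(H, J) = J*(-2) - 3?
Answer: 24100497487/37912221 ≈ 635.69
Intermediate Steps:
d(B) = 21 + B² - 21*B
E(H, J) = -3 - 2*J (E(H, J) = -2*J - 3 = -3 - 2*J)
c(y, l) = 7 + y (c(y, l) = 4 - (y + (-3 - 2*y)) = 4 - (-3 - y) = 4 + (3 + y) = 7 + y)
-269750/c(-297 - 133, d(10)) + 180581/(-89627) = -269750/(7 + (-297 - 133)) + 180581/(-89627) = -269750/(7 - 430) + 180581*(-1/89627) = -269750/(-423) - 180581/89627 = -269750*(-1/423) - 180581/89627 = 269750/423 - 180581/89627 = 24100497487/37912221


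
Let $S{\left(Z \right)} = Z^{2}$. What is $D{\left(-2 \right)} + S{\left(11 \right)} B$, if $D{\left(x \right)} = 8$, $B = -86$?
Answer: $-10398$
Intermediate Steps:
$D{\left(-2 \right)} + S{\left(11 \right)} B = 8 + 11^{2} \left(-86\right) = 8 + 121 \left(-86\right) = 8 - 10406 = -10398$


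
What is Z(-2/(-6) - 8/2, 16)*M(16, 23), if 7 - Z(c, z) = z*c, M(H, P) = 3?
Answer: 197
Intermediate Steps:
Z(c, z) = 7 - c*z (Z(c, z) = 7 - z*c = 7 - c*z)
Z(-2/(-6) - 8/2, 16)*M(16, 23) = (7 - 1*(-2/(-6) - 8/2)*16)*3 = (7 - 1*(-2*(-1/6) - 8*1/2)*16)*3 = (7 - 1*(1/3 - 4)*16)*3 = (7 - 1*(-11/3)*16)*3 = (7 + 176/3)*3 = (197/3)*3 = 197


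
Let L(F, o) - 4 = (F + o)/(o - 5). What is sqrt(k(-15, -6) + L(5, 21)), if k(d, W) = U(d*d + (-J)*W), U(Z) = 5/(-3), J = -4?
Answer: sqrt(570)/12 ≈ 1.9896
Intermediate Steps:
U(Z) = -5/3 (U(Z) = 5*(-1/3) = -5/3)
k(d, W) = -5/3
L(F, o) = 4 + (F + o)/(-5 + o) (L(F, o) = 4 + (F + o)/(o - 5) = 4 + (F + o)/(-5 + o))
sqrt(k(-15, -6) + L(5, 21)) = sqrt(-5/3 + (-20 + 5 + 5*21)/(-5 + 21)) = sqrt(-5/3 + (-20 + 5 + 105)/16) = sqrt(-5/3 + (1/16)*90) = sqrt(-5/3 + 45/8) = sqrt(95/24) = sqrt(570)/12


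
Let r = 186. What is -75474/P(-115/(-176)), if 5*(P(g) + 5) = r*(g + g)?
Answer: -3320856/1919 ≈ -1730.5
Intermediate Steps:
P(g) = -5 + 372*g/5 (P(g) = -5 + (186*(g + g))/5 = -5 + (186*(2*g))/5 = -5 + (372*g)/5 = -5 + 372*g/5)
-75474/P(-115/(-176)) = -75474/(-5 + 372*(-115/(-176))/5) = -75474/(-5 + 372*(-115*(-1/176))/5) = -75474/(-5 + (372/5)*(115/176)) = -75474/(-5 + 2139/44) = -75474/1919/44 = -75474*44/1919 = -3320856/1919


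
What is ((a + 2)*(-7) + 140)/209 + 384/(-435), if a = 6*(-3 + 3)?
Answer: -8482/30305 ≈ -0.27989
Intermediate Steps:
a = 0 (a = 6*0 = 0)
((a + 2)*(-7) + 140)/209 + 384/(-435) = ((0 + 2)*(-7) + 140)/209 + 384/(-435) = (2*(-7) + 140)*(1/209) + 384*(-1/435) = (-14 + 140)*(1/209) - 128/145 = 126*(1/209) - 128/145 = 126/209 - 128/145 = -8482/30305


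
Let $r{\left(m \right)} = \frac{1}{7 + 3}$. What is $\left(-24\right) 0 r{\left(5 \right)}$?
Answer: $0$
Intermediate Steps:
$r{\left(m \right)} = \frac{1}{10}$
$\left(-24\right) 0 r{\left(5 \right)} = \left(-24\right) 0 \cdot \frac{1}{10} = 0 \cdot \frac{1}{10} = 0$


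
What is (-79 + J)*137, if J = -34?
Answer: -15481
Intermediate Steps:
(-79 + J)*137 = (-79 - 34)*137 = -113*137 = -15481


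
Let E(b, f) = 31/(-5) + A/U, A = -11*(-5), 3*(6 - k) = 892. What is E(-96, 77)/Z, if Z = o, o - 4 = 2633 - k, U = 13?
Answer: -384/571025 ≈ -0.00067247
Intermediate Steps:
k = -874/3 (k = 6 - 1/3*892 = 6 - 892/3 = -874/3 ≈ -291.33)
A = 55
E(b, f) = -128/65 (E(b, f) = 31/(-5) + 55/13 = 31*(-1/5) + 55*(1/13) = -31/5 + 55/13 = -128/65)
o = 8785/3 (o = 4 + (2633 - 1*(-874/3)) = 4 + (2633 + 874/3) = 4 + 8773/3 = 8785/3 ≈ 2928.3)
Z = 8785/3 ≈ 2928.3
E(-96, 77)/Z = -128/(65*8785/3) = -128/65*3/8785 = -384/571025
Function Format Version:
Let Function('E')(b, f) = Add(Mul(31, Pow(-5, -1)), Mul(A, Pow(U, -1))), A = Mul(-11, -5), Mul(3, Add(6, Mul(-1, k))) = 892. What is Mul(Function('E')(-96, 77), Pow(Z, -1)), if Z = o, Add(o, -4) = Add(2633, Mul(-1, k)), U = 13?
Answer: Rational(-384, 571025) ≈ -0.00067247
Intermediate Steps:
k = Rational(-874, 3) (k = Add(6, Mul(Rational(-1, 3), 892)) = Add(6, Rational(-892, 3)) = Rational(-874, 3) ≈ -291.33)
A = 55
Function('E')(b, f) = Rational(-128, 65) (Function('E')(b, f) = Add(Mul(31, Pow(-5, -1)), Mul(55, Pow(13, -1))) = Add(Mul(31, Rational(-1, 5)), Mul(55, Rational(1, 13))) = Add(Rational(-31, 5), Rational(55, 13)) = Rational(-128, 65))
o = Rational(8785, 3) (o = Add(4, Add(2633, Mul(-1, Rational(-874, 3)))) = Add(4, Add(2633, Rational(874, 3))) = Add(4, Rational(8773, 3)) = Rational(8785, 3) ≈ 2928.3)
Z = Rational(8785, 3) ≈ 2928.3
Mul(Function('E')(-96, 77), Pow(Z, -1)) = Mul(Rational(-128, 65), Pow(Rational(8785, 3), -1)) = Mul(Rational(-128, 65), Rational(3, 8785)) = Rational(-384, 571025)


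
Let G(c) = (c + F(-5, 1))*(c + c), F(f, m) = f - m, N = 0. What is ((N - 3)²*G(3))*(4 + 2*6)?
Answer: -2592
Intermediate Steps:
G(c) = 2*c*(-6 + c) (G(c) = (c + (-5 - 1*1))*(c + c) = (c + (-5 - 1))*(2*c) = (c - 6)*(2*c) = (-6 + c)*(2*c) = 2*c*(-6 + c))
((N - 3)²*G(3))*(4 + 2*6) = ((0 - 3)²*(2*3*(-6 + 3)))*(4 + 2*6) = ((-3)²*(2*3*(-3)))*(4 + 12) = (9*(-18))*16 = -162*16 = -2592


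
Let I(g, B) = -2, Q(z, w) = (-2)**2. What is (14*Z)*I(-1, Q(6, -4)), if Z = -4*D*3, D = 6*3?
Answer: 6048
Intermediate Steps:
D = 18
Q(z, w) = 4
Z = -216 (Z = -4*18*3 = -72*3 = -216)
(14*Z)*I(-1, Q(6, -4)) = (14*(-216))*(-2) = -3024*(-2) = 6048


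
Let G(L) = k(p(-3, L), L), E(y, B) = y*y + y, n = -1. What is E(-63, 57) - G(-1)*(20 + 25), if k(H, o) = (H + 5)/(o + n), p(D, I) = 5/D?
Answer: 3981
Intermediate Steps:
E(y, B) = y + y² (E(y, B) = y² + y = y + y²)
k(H, o) = (5 + H)/(-1 + o) (k(H, o) = (H + 5)/(o - 1) = (5 + H)/(-1 + o))
G(L) = 10/(3*(-1 + L)) (G(L) = (5 + 5/(-3))/(-1 + L) = (5 + 5*(-⅓))/(-1 + L) = (5 - 5/3)/(-1 + L) = (10/3)/(-1 + L) = 10/(3*(-1 + L)))
E(-63, 57) - G(-1)*(20 + 25) = -63*(1 - 63) - 10/(3*(-1 - 1))*(20 + 25) = -63*(-62) - (10/3)/(-2)*45 = 3906 - (10/3)*(-½)*45 = 3906 - (-5)*45/3 = 3906 - 1*(-75) = 3906 + 75 = 3981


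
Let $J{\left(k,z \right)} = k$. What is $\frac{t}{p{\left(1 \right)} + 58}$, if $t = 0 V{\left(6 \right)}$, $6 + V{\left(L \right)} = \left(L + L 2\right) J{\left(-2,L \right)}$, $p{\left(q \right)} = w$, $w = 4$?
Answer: $0$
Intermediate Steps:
$p{\left(q \right)} = 4$
$V{\left(L \right)} = -6 - 6 L$ ($V{\left(L \right)} = -6 + \left(L + L 2\right) \left(-2\right) = -6 + \left(L + 2 L\right) \left(-2\right) = -6 + 3 L \left(-2\right) = -6 - 6 L$)
$t = 0$ ($t = 0 \left(-6 - 36\right) = 0 \left(-42\right) = 0$)
$\frac{t}{p{\left(1 \right)} + 58} = \frac{1}{4 + 58} \cdot 0 = \frac{1}{62} \cdot 0 = 0$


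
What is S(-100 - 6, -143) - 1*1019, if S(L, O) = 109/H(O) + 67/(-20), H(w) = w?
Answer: -2926101/2860 ≈ -1023.1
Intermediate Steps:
S(L, O) = -67/20 + 109/O (S(L, O) = 109/O + 67/(-20) = 109/O + 67*(-1/20) = 109/O - 67/20 = -67/20 + 109/O)
S(-100 - 6, -143) - 1*1019 = (-67/20 + 109/(-143)) - 1*1019 = (-67/20 + 109*(-1/143)) - 1019 = (-67/20 - 109/143) - 1019 = -11761/2860 - 1019 = -2926101/2860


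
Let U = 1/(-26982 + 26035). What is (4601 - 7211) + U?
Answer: -2471671/947 ≈ -2610.0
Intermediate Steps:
U = -1/947 (U = 1/(-947) = -1/947 ≈ -0.0010560)
(4601 - 7211) + U = (4601 - 7211) - 1/947 = -2610 - 1/947 = -2471671/947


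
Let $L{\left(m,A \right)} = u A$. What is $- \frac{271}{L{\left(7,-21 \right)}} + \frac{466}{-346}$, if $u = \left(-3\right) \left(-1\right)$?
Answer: $\frac{32204}{10899} \approx 2.9548$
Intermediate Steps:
$u = 3$
$L{\left(m,A \right)} = 3 A$
$- \frac{271}{L{\left(7,-21 \right)}} + \frac{466}{-346} = - \frac{271}{3 \left(-21\right)} + \frac{466}{-346} = - \frac{271}{-63} + 466 \left(- \frac{1}{346}\right) = \left(-271\right) \left(- \frac{1}{63}\right) - \frac{233}{173} = \frac{271}{63} - \frac{233}{173} = \frac{32204}{10899}$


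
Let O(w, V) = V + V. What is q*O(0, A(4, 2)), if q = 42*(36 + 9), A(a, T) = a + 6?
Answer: 37800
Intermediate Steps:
A(a, T) = 6 + a
q = 1890 (q = 42*45 = 1890)
O(w, V) = 2*V
q*O(0, A(4, 2)) = 1890*(2*(6 + 4)) = 1890*(2*10) = 1890*20 = 37800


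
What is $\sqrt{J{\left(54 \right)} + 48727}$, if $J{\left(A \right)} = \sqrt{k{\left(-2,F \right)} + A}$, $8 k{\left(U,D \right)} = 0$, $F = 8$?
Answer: $\sqrt{48727 + 3 \sqrt{6}} \approx 220.76$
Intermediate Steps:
$k{\left(U,D \right)} = 0$ ($k{\left(U,D \right)} = \frac{1}{8} \cdot 0 = 0$)
$J{\left(A \right)} = \sqrt{A}$ ($J{\left(A \right)} = \sqrt{0 + A} = \sqrt{A}$)
$\sqrt{J{\left(54 \right)} + 48727} = \sqrt{\sqrt{54} + 48727} = \sqrt{3 \sqrt{6} + 48727} = \sqrt{48727 + 3 \sqrt{6}}$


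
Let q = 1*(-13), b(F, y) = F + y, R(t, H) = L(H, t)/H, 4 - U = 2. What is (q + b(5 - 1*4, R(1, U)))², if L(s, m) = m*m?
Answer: 529/4 ≈ 132.25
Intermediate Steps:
U = 2 (U = 4 - 1*2 = 4 - 2 = 2)
L(s, m) = m²
R(t, H) = t²/H
q = -13
(q + b(5 - 1*4, R(1, U)))² = (-13 + ((5 - 1*4) + 1²/2))² = (-13 + ((5 - 4) + (½)*1))² = (-13 + (1 + ½))² = (-13 + 3/2)² = (-23/2)² = 529/4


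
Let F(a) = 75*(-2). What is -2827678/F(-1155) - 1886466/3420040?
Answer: 483524444861/25650300 ≈ 18851.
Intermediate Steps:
F(a) = -150
-2827678/F(-1155) - 1886466/3420040 = -2827678/(-150) - 1886466/3420040 = -2827678*(-1/150) - 1886466*1/3420040 = 1413839/75 - 943233/1710020 = 483524444861/25650300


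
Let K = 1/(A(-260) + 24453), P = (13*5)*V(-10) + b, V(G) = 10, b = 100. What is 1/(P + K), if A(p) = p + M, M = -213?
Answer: 23980/17985001 ≈ 0.0013333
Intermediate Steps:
A(p) = -213 + p (A(p) = p - 213 = -213 + p)
P = 750 (P = (13*5)*10 + 100 = 65*10 + 100 = 650 + 100 = 750)
K = 1/23980 (K = 1/((-213 - 260) + 24453) = 1/(-473 + 24453) = 1/23980 ≈ 4.1701e-5)
1/(P + K) = 1/(750 + 1/23980) = 1/(17985001/23980) = 23980/17985001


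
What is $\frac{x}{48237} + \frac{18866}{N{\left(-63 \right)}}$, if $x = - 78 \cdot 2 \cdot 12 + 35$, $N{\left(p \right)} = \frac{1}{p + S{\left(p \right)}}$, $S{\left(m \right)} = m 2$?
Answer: $- \frac{171997418575}{48237} \approx -3.5657 \cdot 10^{6}$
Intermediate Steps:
$S{\left(m \right)} = 2 m$
$N{\left(p \right)} = \frac{1}{3 p}$ ($N{\left(p \right)} = \frac{1}{p + 2 p} = \frac{1}{3 p}$)
$x = -1837$ ($x = \left(-78\right) 24 + 35 = -1872 + 35 = -1837$)
$\frac{x}{48237} + \frac{18866}{N{\left(-63 \right)}} = - \frac{1837}{48237} + \frac{18866}{\frac{1}{3} \frac{1}{-63}} = \left(-1837\right) \frac{1}{48237} + \frac{18866}{\frac{1}{3} \left(- \frac{1}{63}\right)} = - \frac{1837}{48237} + \frac{18866}{- \frac{1}{189}} = - \frac{1837}{48237} + 18866 \left(-189\right) = - \frac{1837}{48237} - 3565674 = - \frac{171997418575}{48237}$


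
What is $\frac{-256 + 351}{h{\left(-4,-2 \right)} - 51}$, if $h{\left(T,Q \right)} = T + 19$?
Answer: $- \frac{95}{36} \approx -2.6389$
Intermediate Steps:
$h{\left(T,Q \right)} = 19 + T$
$\frac{-256 + 351}{h{\left(-4,-2 \right)} - 51} = \frac{-256 + 351}{\left(19 - 4\right) - 51} = \frac{95}{15 - 51} = \frac{95}{-36} = 95 \left(- \frac{1}{36}\right) = - \frac{95}{36}$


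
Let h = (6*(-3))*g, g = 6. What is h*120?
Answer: -12960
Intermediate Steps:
h = -108 (h = (6*(-3))*6 = -18*6 = -108)
h*120 = -108*120 = -12960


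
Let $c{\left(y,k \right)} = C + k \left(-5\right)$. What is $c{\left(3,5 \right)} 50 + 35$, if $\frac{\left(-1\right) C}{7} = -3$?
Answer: $-165$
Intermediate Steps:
$C = 21$ ($C = \left(-7\right) \left(-3\right) = 21$)
$c{\left(y,k \right)} = 21 - 5 k$ ($c{\left(y,k \right)} = 21 + k \left(-5\right) = 21 - 5 k$)
$c{\left(3,5 \right)} 50 + 35 = \left(21 - 25\right) 50 + 35 = \left(-4\right) 50 + 35 = -200 + 35 = -165$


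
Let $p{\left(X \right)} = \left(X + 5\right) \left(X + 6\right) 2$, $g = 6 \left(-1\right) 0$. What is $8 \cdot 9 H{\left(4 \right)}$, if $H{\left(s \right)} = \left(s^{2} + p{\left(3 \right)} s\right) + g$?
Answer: $42624$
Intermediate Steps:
$g = 0$ ($g = \left(-6\right) 0 = 0$)
$p{\left(X \right)} = 2 \left(5 + X\right) \left(6 + X\right)$ ($p{\left(X \right)} = \left(5 + X\right) \left(6 + X\right) 2 = 2 \left(5 + X\right) \left(6 + X\right)$)
$H{\left(s \right)} = s^{2} + 144 s$ ($H{\left(s \right)} = \left(s^{2} + \left(60 + 2 \cdot 3^{2} + 22 \cdot 3\right) s\right) + 0 = \left(s^{2} + \left(60 + 2 \cdot 9 + 66\right) s\right) + 0 = \left(s^{2} + \left(60 + 18 + 66\right) s\right) + 0 = \left(s^{2} + 144 s\right) + 0 = s^{2} + 144 s$)
$8 \cdot 9 H{\left(4 \right)} = 8 \cdot 9 \cdot 4 \left(144 + 4\right) = 72 \cdot 4 \cdot 148 = 72 \cdot 592 = 42624$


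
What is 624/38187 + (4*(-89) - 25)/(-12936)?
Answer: 2513479/54887448 ≈ 0.045793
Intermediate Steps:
624/38187 + (4*(-89) - 25)/(-12936) = 624*(1/38187) + (-356 - 25)*(-1/12936) = 208/12729 - 381*(-1/12936) = 208/12729 + 127/4312 = 2513479/54887448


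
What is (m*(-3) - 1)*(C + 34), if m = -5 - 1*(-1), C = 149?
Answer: 2013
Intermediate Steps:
m = -4 (m = -5 + 1 = -4)
(m*(-3) - 1)*(C + 34) = (-4*(-3) - 1)*(149 + 34) = (12 - 1)*183 = 11*183 = 2013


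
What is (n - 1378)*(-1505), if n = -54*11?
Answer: 2967860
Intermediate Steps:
n = -594
(n - 1378)*(-1505) = (-594 - 1378)*(-1505) = -1972*(-1505) = 2967860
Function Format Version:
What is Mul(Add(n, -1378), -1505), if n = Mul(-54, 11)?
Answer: 2967860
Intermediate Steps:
n = -594
Mul(Add(n, -1378), -1505) = Mul(Add(-594, -1378), -1505) = Mul(-1972, -1505) = 2967860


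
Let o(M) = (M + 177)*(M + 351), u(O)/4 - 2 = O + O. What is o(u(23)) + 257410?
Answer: 457777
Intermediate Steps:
u(O) = 8 + 8*O (u(O) = 8 + 4*(O + O) = 8 + 4*(2*O) = 8 + 8*O)
o(M) = (177 + M)*(351 + M)
o(u(23)) + 257410 = (62127 + (8 + 8*23)² + 528*(8 + 8*23)) + 257410 = (62127 + (8 + 184)² + 528*(8 + 184)) + 257410 = (62127 + 192² + 528*192) + 257410 = (62127 + 36864 + 101376) + 257410 = 200367 + 257410 = 457777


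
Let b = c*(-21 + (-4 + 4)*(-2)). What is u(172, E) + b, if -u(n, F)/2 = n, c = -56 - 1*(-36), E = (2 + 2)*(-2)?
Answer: 76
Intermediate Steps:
E = -8 (E = 4*(-2) = -8)
c = -20 (c = -56 + 36 = -20)
u(n, F) = -2*n
b = 420 (b = -20*(-21 + (-4 + 4)*(-2)) = -20*(-21 + 0*(-2)) = -20*(-21 + 0) = -20*(-21) = 420)
u(172, E) + b = -2*172 + 420 = -344 + 420 = 76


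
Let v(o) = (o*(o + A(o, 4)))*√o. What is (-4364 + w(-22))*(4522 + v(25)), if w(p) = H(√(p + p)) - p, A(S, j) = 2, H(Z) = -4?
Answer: -34320362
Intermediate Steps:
w(p) = -4 - p
v(o) = o^(3/2)*(2 + o) (v(o) = (o*(o + 2))*√o = (o*(2 + o))*√o = o^(3/2)*(2 + o))
(-4364 + w(-22))*(4522 + v(25)) = (-4364 + (-4 - 1*(-22)))*(4522 + 25^(3/2)*(2 + 25)) = (-4364 + (-4 + 22))*(4522 + 125*27) = (-4364 + 18)*(4522 + 3375) = -4346*7897 = -34320362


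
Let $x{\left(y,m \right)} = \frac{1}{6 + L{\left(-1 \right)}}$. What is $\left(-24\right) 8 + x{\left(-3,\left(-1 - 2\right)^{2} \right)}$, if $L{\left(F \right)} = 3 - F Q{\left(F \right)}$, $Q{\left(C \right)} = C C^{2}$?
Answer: $- \frac{1535}{8} \approx -191.88$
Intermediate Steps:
$Q{\left(C \right)} = C^{3}$
$L{\left(F \right)} = 3 - F^{4}$ ($L{\left(F \right)} = 3 - F F^{3} = 3 - F^{4}$)
$x{\left(y,m \right)} = \frac{1}{8}$ ($x{\left(y,m \right)} = \frac{1}{6 + \left(3 - \left(-1\right)^{4}\right)} = \frac{1}{6 + \left(3 - 1\right)} = \frac{1}{6 + 2} = \frac{1}{8}$)
$\left(-24\right) 8 + x{\left(-3,\left(-1 - 2\right)^{2} \right)} = \left(-24\right) 8 + \frac{1}{8} = -192 + \frac{1}{8} = - \frac{1535}{8}$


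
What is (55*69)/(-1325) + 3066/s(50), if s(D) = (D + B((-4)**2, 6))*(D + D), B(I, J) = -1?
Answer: -41523/18550 ≈ -2.2384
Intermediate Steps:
s(D) = 2*D*(-1 + D) (s(D) = (D - 1)*(D + D) = (-1 + D)*(2*D) = 2*D*(-1 + D))
(55*69)/(-1325) + 3066/s(50) = (55*69)/(-1325) + 3066/((2*50*(-1 + 50))) = 3795*(-1/1325) + 3066/((2*50*49)) = -759/265 + 3066/4900 = -759/265 + 3066*(1/4900) = -759/265 + 219/350 = -41523/18550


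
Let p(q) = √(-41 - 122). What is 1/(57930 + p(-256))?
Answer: 57930/3355885063 - I*√163/3355885063 ≈ 1.7262e-5 - 3.8044e-9*I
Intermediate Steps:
p(q) = I*√163 (p(q) = √(-163) = I*√163)
1/(57930 + p(-256)) = 1/(57930 + I*√163)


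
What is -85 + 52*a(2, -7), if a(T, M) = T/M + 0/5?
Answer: -699/7 ≈ -99.857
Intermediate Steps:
a(T, M) = T/M (a(T, M) = T/M + 0*(⅕) = T/M + 0 = T/M)
-85 + 52*a(2, -7) = -85 + 52*(2/(-7)) = -85 + 52*(2*(-⅐)) = -85 + 52*(-2/7) = -85 - 104/7 = -699/7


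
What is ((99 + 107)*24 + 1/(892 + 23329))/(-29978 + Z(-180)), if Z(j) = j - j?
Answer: -119748625/726097138 ≈ -0.16492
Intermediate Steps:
Z(j) = 0
((99 + 107)*24 + 1/(892 + 23329))/(-29978 + Z(-180)) = ((99 + 107)*24 + 1/(892 + 23329))/(-29978 + 0) = (206*24 + 1/24221)/(-29978) = (4944 + 1/24221)*(-1/29978) = (119748625/24221)*(-1/29978) = -119748625/726097138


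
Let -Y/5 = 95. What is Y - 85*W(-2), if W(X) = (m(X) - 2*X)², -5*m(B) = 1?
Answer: -8512/5 ≈ -1702.4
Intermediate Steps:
Y = -475 (Y = -5*95 = -475)
m(B) = -⅕ (m(B) = -⅕*1 = -⅕)
W(X) = (-⅕ - 2*X)²
Y - 85*W(-2) = -475 - 17*(1 + 10*(-2))²/5 = -475 - 17*(1 - 20)²/5 = -475 - 17*(-19)²/5 = -475 - 17*361/5 = -475 - 85*361/25 = -475 - 6137/5 = -8512/5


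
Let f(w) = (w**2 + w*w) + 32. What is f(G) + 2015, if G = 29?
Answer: 3729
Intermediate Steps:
f(w) = 32 + 2*w**2 (f(w) = (w**2 + w**2) + 32 = 2*w**2 + 32 = 32 + 2*w**2)
f(G) + 2015 = (32 + 2*29**2) + 2015 = (32 + 2*841) + 2015 = (32 + 1682) + 2015 = 1714 + 2015 = 3729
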